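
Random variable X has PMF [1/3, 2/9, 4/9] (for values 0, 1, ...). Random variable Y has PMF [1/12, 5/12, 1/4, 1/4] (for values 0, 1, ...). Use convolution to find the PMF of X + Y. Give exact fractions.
P(X+Y=k) = Σ_i P(X=i)·P(Y=k-i) — a convolution of [1/3, 2/9, 4/9] and [1/12, 5/12, 1/4, 1/4]. P(X+Y=0) = (1/3)×(1/12) = 1/36; P(X+Y=1) = (1/3)×(5/12) + (2/9)×(1/12) = 5/36 + 1/54 = 17/108; P(X+Y=2) = (1/3)×(1/4) + (2/9)×(5/12) + (4/9)×(1/12) = 1/12 + 5/54 + 1/27 = 23/108; P(X+Y=3) = (1/3)×(1/4) + (2/9)×(1/4) + (4/9)×(5/12) = 1/12 + 1/18 + 5/27 = 35/108; P(X+Y=4) = (2/9)×(1/4) + (4/9)×(1/4) = 1/18 + 1/9 = 1/6; P(X+Y=5) = (4/9)×(1/4) = 1/9. PMF: [1/36, 17/108, 23/108, 35/108, 1/6, 1/9] (sums to 1 ✓)

[1/36, 17/108, 23/108, 35/108, 1/6, 1/9]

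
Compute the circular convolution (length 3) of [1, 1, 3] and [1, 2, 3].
Use y[k] = Σ_j u[j]·v[(k-j) mod 3]. y[0] = 1×1 + 1×3 + 3×2 = 10; y[1] = 1×2 + 1×1 + 3×3 = 12; y[2] = 1×3 + 1×2 + 3×1 = 8. Result: [10, 12, 8]

[10, 12, 8]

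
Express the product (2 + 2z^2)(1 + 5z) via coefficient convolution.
Ascending coefficients: a = [2, 0, 2], b = [1, 5]. c[0] = 2×1 = 2; c[1] = 2×5 + 0×1 = 10; c[2] = 0×5 + 2×1 = 2; c[3] = 2×5 = 10. Result coefficients: [2, 10, 2, 10] → 2 + 10z + 2z^2 + 10z^3

2 + 10z + 2z^2 + 10z^3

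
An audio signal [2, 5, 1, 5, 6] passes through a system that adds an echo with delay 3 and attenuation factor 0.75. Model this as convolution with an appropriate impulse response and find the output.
Direct-path + delayed-attenuated-path model → impulse response h = [1, 0, 0, 0.75] (1 at lag 0, 0.75 at lag 3). Output y[n] = x[n] + 0.75·x[n - 3] (with x[n] = 0 outside 0..4): y[0] = 2 + 0.75×0 = 2; y[1] = 5 + 0.75×0 = 5; y[2] = 1 + 0.75×0 = 1; y[3] = 5 + 0.75×2 = 6.5; y[4] = 6 + 0.75×5 = 9.75; y[5] = 0 + 0.75×1 = 0.75; y[6] = 0 + 0.75×5 = 3.75; y[7] = 0 + 0.75×6 = 4.5. So y = [2, 5, 1, 6.5, 9.75, 0.75, 3.75, 4.5]

[2, 5, 1, 6.5, 9.75, 0.75, 3.75, 4.5]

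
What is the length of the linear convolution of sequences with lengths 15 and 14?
Linear/full convolution length: m + n - 1 = 15 + 14 - 1 = 28

28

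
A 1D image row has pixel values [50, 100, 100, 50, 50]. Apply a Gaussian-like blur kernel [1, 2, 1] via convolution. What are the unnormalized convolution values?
Convolve image row [50, 100, 100, 50, 50] with kernel [1, 2, 1]: y[0] = 50×1 = 50; y[1] = 50×2 + 100×1 = 200; y[2] = 50×1 + 100×2 + 100×1 = 350; y[3] = 100×1 + 100×2 + 50×1 = 350; y[4] = 100×1 + 50×2 + 50×1 = 250; y[5] = 50×1 + 50×2 = 150; y[6] = 50×1 = 50 → [50, 200, 350, 350, 250, 150, 50]. Normalization factor = sum(kernel) = 4.

[50, 200, 350, 350, 250, 150, 50]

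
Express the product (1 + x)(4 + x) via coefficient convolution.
Ascending coefficients: a = [1, 1], b = [4, 1]. c[0] = 1×4 = 4; c[1] = 1×1 + 1×4 = 5; c[2] = 1×1 = 1. Result coefficients: [4, 5, 1] → 4 + 5x + x^2

4 + 5x + x^2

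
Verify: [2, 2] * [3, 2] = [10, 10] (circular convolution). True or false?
Recompute circular convolution of [2, 2] and [3, 2]: y[0] = 2×3 + 2×2 = 10; y[1] = 2×2 + 2×3 = 10 → [10, 10]. Given [10, 10] matches, so answer: Yes

Yes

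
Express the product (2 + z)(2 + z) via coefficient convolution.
Ascending coefficients: a = [2, 1], b = [2, 1]. c[0] = 2×2 = 4; c[1] = 2×1 + 1×2 = 4; c[2] = 1×1 = 1. Result coefficients: [4, 4, 1] → 4 + 4z + z^2

4 + 4z + z^2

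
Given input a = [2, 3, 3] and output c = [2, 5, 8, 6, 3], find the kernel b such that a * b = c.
Output length 5 = len(a) + len(b) - 1 ⇒ len(b) = 3. Solve b forward using b[k] = (c[k] - Σ_{i≥1} a[i]·b[k-i]) / a[0]: b[0] = c[0] / a[0] = 2 / 2 = 1; b[1] = (c[1] - 3×1) / a[0] = (5 - 3×1) / 2 = 1; b[2] = (c[2] - 3×1 - 3×1) / a[0] = (8 - 3×1 - 3×1) / 2 = 1. So b = [1, 1, 1]. Forward-check [2, 3, 3] * [1, 1, 1]: c[0] = 2×1 = 2; c[1] = 2×1 + 3×1 = 5; c[2] = 2×1 + 3×1 + 3×1 = 8; c[3] = 3×1 + 3×1 = 6; c[4] = 3×1 = 3 → [2, 5, 8, 6, 3] ✓

[1, 1, 1]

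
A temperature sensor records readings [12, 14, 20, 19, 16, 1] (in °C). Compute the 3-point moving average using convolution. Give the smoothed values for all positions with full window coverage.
3-point moving average kernel = [1, 1, 1]. Apply in 'valid' mode (full window coverage): avg[0] = (12 + 14 + 20) / 3 = 15.33; avg[1] = (14 + 20 + 19) / 3 = 17.67; avg[2] = (20 + 19 + 16) / 3 = 18.33; avg[3] = (19 + 16 + 1) / 3 = 12.0. Smoothed values: [15.33, 17.67, 18.33, 12.0]

[15.33, 17.67, 18.33, 12.0]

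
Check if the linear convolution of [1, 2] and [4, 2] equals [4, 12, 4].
Recompute linear convolution of [1, 2] and [4, 2]: y[0] = 1×4 = 4; y[1] = 1×2 + 2×4 = 10; y[2] = 2×2 = 4 → [4, 10, 4]. Compare to given [4, 12, 4]: they differ at index 1: given 12, correct 10, so answer: No

No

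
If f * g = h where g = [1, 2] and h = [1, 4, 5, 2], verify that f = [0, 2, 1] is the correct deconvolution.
Forward-compute [0, 2, 1] * [1, 2]: h[0] = 0×1 = 0; h[1] = 0×2 + 2×1 = 2; h[2] = 2×2 + 1×1 = 5; h[3] = 1×2 = 2 → [0, 2, 5, 2]. Does not match given h = [1, 4, 5, 2].

Not verified. [0, 2, 1] * [1, 2] = [0, 2, 5, 2], which differs from [1, 4, 5, 2] at index 0.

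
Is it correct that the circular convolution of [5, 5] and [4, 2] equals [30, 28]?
Recompute circular convolution of [5, 5] and [4, 2]: y[0] = 5×4 + 5×2 = 30; y[1] = 5×2 + 5×4 = 30 → [30, 30]. Compare to given [30, 28]: they differ at index 1: given 28, correct 30, so answer: No

No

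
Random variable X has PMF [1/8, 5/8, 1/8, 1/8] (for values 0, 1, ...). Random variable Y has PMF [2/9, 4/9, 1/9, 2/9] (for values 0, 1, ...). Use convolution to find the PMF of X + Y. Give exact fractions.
P(X+Y=k) = Σ_i P(X=i)·P(Y=k-i) — a convolution of [1/8, 5/8, 1/8, 1/8] and [2/9, 4/9, 1/9, 2/9]. P(X+Y=0) = (1/8)×(2/9) = 1/36; P(X+Y=1) = (1/8)×(4/9) + (5/8)×(2/9) = 1/18 + 5/36 = 7/36; P(X+Y=2) = (1/8)×(1/9) + (5/8)×(4/9) + (1/8)×(2/9) = 1/72 + 5/18 + 1/36 = 23/72; P(X+Y=3) = (1/8)×(2/9) + (5/8)×(1/9) + (1/8)×(4/9) + (1/8)×(2/9) = 1/36 + 5/72 + 1/18 + 1/36 = 13/72; P(X+Y=4) = (5/8)×(2/9) + (1/8)×(1/9) + (1/8)×(4/9) = 5/36 + 1/72 + 1/18 = 5/24; P(X+Y=5) = (1/8)×(2/9) + (1/8)×(1/9) = 1/36 + 1/72 = 1/24; P(X+Y=6) = (1/8)×(2/9) = 1/36. PMF: [1/36, 7/36, 23/72, 13/72, 5/24, 1/24, 1/36] (sums to 1 ✓)

[1/36, 7/36, 23/72, 13/72, 5/24, 1/24, 1/36]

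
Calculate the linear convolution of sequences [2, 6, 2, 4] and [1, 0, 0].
y[0] = 2×1 = 2; y[1] = 2×0 + 6×1 = 6; y[2] = 2×0 + 6×0 + 2×1 = 2; y[3] = 6×0 + 2×0 + 4×1 = 4; y[4] = 2×0 + 4×0 = 0; y[5] = 4×0 = 0

[2, 6, 2, 4, 0, 0]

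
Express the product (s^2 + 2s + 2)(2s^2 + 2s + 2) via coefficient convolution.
Ascending coefficients: a = [2, 2, 1], b = [2, 2, 2]. c[0] = 2×2 = 4; c[1] = 2×2 + 2×2 = 8; c[2] = 2×2 + 2×2 + 1×2 = 10; c[3] = 2×2 + 1×2 = 6; c[4] = 1×2 = 2. Result coefficients: [4, 8, 10, 6, 2] → 2s^4 + 6s^3 + 10s^2 + 8s + 4

2s^4 + 6s^3 + 10s^2 + 8s + 4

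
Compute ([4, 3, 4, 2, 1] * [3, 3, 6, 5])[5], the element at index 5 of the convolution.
Use y[k] = Σ_i a[i]·b[k-i] at k=5. y[5] = 4×5 + 2×6 + 1×3 = 35

35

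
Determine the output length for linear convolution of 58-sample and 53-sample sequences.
Linear/full convolution length: m + n - 1 = 58 + 53 - 1 = 110

110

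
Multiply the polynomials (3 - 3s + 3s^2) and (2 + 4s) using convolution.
Ascending coefficients: a = [3, -3, 3], b = [2, 4]. c[0] = 3×2 = 6; c[1] = 3×4 + -3×2 = 6; c[2] = -3×4 + 3×2 = -6; c[3] = 3×4 = 12. Result coefficients: [6, 6, -6, 12] → 6 + 6s - 6s^2 + 12s^3

6 + 6s - 6s^2 + 12s^3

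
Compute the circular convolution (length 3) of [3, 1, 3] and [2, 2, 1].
Use y[k] = Σ_j x[j]·h[(k-j) mod 3]. y[0] = 3×2 + 1×1 + 3×2 = 13; y[1] = 3×2 + 1×2 + 3×1 = 11; y[2] = 3×1 + 1×2 + 3×2 = 11. Result: [13, 11, 11]

[13, 11, 11]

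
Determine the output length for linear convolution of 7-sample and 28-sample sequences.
Linear/full convolution length: m + n - 1 = 7 + 28 - 1 = 34

34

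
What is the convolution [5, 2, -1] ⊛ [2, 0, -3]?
y[0] = 5×2 = 10; y[1] = 5×0 + 2×2 = 4; y[2] = 5×-3 + 2×0 + -1×2 = -17; y[3] = 2×-3 + -1×0 = -6; y[4] = -1×-3 = 3

[10, 4, -17, -6, 3]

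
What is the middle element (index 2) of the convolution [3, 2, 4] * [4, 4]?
Use y[k] = Σ_i a[i]·b[k-i] at k=2. y[2] = 2×4 + 4×4 = 24

24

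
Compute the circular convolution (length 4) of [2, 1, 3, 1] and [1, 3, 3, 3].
Use y[k] = Σ_j x[j]·h[(k-j) mod 4]. y[0] = 2×1 + 1×3 + 3×3 + 1×3 = 17; y[1] = 2×3 + 1×1 + 3×3 + 1×3 = 19; y[2] = 2×3 + 1×3 + 3×1 + 1×3 = 15; y[3] = 2×3 + 1×3 + 3×3 + 1×1 = 19. Result: [17, 19, 15, 19]

[17, 19, 15, 19]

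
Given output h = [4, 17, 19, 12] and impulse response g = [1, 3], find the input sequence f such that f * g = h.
Deconvolve h=[4, 17, 19, 12] by g=[1, 3]. Since g[0]=1, solve forward: f[0] = h[0] / 1 = 4; f[1] = (h[1] - 4×3) / 1 = 5; f[2] = (h[2] - 5×3) / 1 = 4. So f = [4, 5, 4]. Check by forward convolution: h[0] = 4×1 = 4; h[1] = 4×3 + 5×1 = 17; h[2] = 5×3 + 4×1 = 19; h[3] = 4×3 = 12

[4, 5, 4]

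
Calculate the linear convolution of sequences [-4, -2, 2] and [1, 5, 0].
y[0] = -4×1 = -4; y[1] = -4×5 + -2×1 = -22; y[2] = -4×0 + -2×5 + 2×1 = -8; y[3] = -2×0 + 2×5 = 10; y[4] = 2×0 = 0

[-4, -22, -8, 10, 0]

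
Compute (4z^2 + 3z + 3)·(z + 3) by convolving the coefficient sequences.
Ascending coefficients: a = [3, 3, 4], b = [3, 1]. c[0] = 3×3 = 9; c[1] = 3×1 + 3×3 = 12; c[2] = 3×1 + 4×3 = 15; c[3] = 4×1 = 4. Result coefficients: [9, 12, 15, 4] → 4z^3 + 15z^2 + 12z + 9

4z^3 + 15z^2 + 12z + 9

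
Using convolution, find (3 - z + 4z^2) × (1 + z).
Ascending coefficients: a = [3, -1, 4], b = [1, 1]. c[0] = 3×1 = 3; c[1] = 3×1 + -1×1 = 2; c[2] = -1×1 + 4×1 = 3; c[3] = 4×1 = 4. Result coefficients: [3, 2, 3, 4] → 3 + 2z + 3z^2 + 4z^3

3 + 2z + 3z^2 + 4z^3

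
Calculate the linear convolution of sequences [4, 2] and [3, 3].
y[0] = 4×3 = 12; y[1] = 4×3 + 2×3 = 18; y[2] = 2×3 = 6

[12, 18, 6]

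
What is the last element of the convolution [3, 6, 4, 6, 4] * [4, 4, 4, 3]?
Use y[k] = Σ_i a[i]·b[k-i] at k=7. y[7] = 4×3 = 12

12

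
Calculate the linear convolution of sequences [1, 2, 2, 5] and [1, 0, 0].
y[0] = 1×1 = 1; y[1] = 1×0 + 2×1 = 2; y[2] = 1×0 + 2×0 + 2×1 = 2; y[3] = 2×0 + 2×0 + 5×1 = 5; y[4] = 2×0 + 5×0 = 0; y[5] = 5×0 = 0

[1, 2, 2, 5, 0, 0]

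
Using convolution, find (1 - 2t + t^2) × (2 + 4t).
Ascending coefficients: a = [1, -2, 1], b = [2, 4]. c[0] = 1×2 = 2; c[1] = 1×4 + -2×2 = 0; c[2] = -2×4 + 1×2 = -6; c[3] = 1×4 = 4. Result coefficients: [2, 0, -6, 4] → 2 - 6t^2 + 4t^3

2 - 6t^2 + 4t^3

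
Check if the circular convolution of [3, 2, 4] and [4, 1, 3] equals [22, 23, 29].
Recompute circular convolution of [3, 2, 4] and [4, 1, 3]: y[0] = 3×4 + 2×3 + 4×1 = 22; y[1] = 3×1 + 2×4 + 4×3 = 23; y[2] = 3×3 + 2×1 + 4×4 = 27 → [22, 23, 27]. Compare to given [22, 23, 29]: they differ at index 2: given 29, correct 27, so answer: No

No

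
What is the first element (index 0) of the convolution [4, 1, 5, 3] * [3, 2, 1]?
Use y[k] = Σ_i a[i]·b[k-i] at k=0. y[0] = 4×3 = 12

12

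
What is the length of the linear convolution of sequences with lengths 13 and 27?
Linear/full convolution length: m + n - 1 = 13 + 27 - 1 = 39

39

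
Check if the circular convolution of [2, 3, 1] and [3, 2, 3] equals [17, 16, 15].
Recompute circular convolution of [2, 3, 1] and [3, 2, 3]: y[0] = 2×3 + 3×3 + 1×2 = 17; y[1] = 2×2 + 3×3 + 1×3 = 16; y[2] = 2×3 + 3×2 + 1×3 = 15 → [17, 16, 15]. Given [17, 16, 15] matches, so answer: Yes

Yes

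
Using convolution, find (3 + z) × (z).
Ascending coefficients: a = [3, 1], b = [0, 1]. c[0] = 3×0 = 0; c[1] = 3×1 + 1×0 = 3; c[2] = 1×1 = 1. Result coefficients: [0, 3, 1] → 3z + z^2

3z + z^2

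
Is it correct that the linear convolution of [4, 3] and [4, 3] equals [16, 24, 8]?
Recompute linear convolution of [4, 3] and [4, 3]: y[0] = 4×4 = 16; y[1] = 4×3 + 3×4 = 24; y[2] = 3×3 = 9 → [16, 24, 9]. Compare to given [16, 24, 8]: they differ at index 2: given 8, correct 9, so answer: No

No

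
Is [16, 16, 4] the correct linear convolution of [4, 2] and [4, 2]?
Recompute linear convolution of [4, 2] and [4, 2]: y[0] = 4×4 = 16; y[1] = 4×2 + 2×4 = 16; y[2] = 2×2 = 4 → [16, 16, 4]. Given [16, 16, 4] matches, so answer: Yes

Yes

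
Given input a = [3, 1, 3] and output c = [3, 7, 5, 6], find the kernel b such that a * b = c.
Output length 4 = len(a) + len(b) - 1 ⇒ len(b) = 2. Solve b forward using b[k] = (c[k] - Σ_{i≥1} a[i]·b[k-i]) / a[0]: b[0] = c[0] / a[0] = 3 / 3 = 1; b[1] = (c[1] - 1×1) / a[0] = (7 - 1×1) / 3 = 2. So b = [1, 2]. Forward-check [3, 1, 3] * [1, 2]: c[0] = 3×1 = 3; c[1] = 3×2 + 1×1 = 7; c[2] = 1×2 + 3×1 = 5; c[3] = 3×2 = 6 → [3, 7, 5, 6] ✓

[1, 2]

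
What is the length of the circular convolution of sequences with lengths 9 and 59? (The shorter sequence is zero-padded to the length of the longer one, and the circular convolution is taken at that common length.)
Circular convolution (zero-padding the shorter input) has length max(m, n) = max(9, 59) = 59

59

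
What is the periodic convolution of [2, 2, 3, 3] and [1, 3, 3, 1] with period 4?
Use y[k] = Σ_j s[j]·t[(k-j) mod 4]. y[0] = 2×1 + 2×1 + 3×3 + 3×3 = 22; y[1] = 2×3 + 2×1 + 3×1 + 3×3 = 20; y[2] = 2×3 + 2×3 + 3×1 + 3×1 = 18; y[3] = 2×1 + 2×3 + 3×3 + 3×1 = 20. Result: [22, 20, 18, 20]

[22, 20, 18, 20]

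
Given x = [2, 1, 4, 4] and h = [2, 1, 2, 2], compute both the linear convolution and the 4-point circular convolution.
Linear: y_lin[0] = 2×2 = 4; y_lin[1] = 2×1 + 1×2 = 4; y_lin[2] = 2×2 + 1×1 + 4×2 = 13; y_lin[3] = 2×2 + 1×2 + 4×1 + 4×2 = 18; y_lin[4] = 1×2 + 4×2 + 4×1 = 14; y_lin[5] = 4×2 + 4×2 = 16; y_lin[6] = 4×2 = 8 → [4, 4, 13, 18, 14, 16, 8]. Circular (length 4): y[0] = 2×2 + 1×2 + 4×2 + 4×1 = 18; y[1] = 2×1 + 1×2 + 4×2 + 4×2 = 20; y[2] = 2×2 + 1×1 + 4×2 + 4×2 = 21; y[3] = 2×2 + 1×2 + 4×1 + 4×2 = 18 → [18, 20, 21, 18]

Linear: [4, 4, 13, 18, 14, 16, 8], Circular: [18, 20, 21, 18]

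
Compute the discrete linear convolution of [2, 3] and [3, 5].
y[0] = 2×3 = 6; y[1] = 2×5 + 3×3 = 19; y[2] = 3×5 = 15

[6, 19, 15]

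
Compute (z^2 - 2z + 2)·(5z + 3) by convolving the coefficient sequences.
Ascending coefficients: a = [2, -2, 1], b = [3, 5]. c[0] = 2×3 = 6; c[1] = 2×5 + -2×3 = 4; c[2] = -2×5 + 1×3 = -7; c[3] = 1×5 = 5. Result coefficients: [6, 4, -7, 5] → 5z^3 - 7z^2 + 4z + 6

5z^3 - 7z^2 + 4z + 6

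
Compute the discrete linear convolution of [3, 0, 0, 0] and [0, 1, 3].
y[0] = 3×0 = 0; y[1] = 3×1 + 0×0 = 3; y[2] = 3×3 + 0×1 + 0×0 = 9; y[3] = 0×3 + 0×1 + 0×0 = 0; y[4] = 0×3 + 0×1 = 0; y[5] = 0×3 = 0

[0, 3, 9, 0, 0, 0]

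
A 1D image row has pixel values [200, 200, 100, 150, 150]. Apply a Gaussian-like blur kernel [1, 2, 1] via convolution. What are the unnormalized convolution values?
Convolve image row [200, 200, 100, 150, 150] with kernel [1, 2, 1]: y[0] = 200×1 = 200; y[1] = 200×2 + 200×1 = 600; y[2] = 200×1 + 200×2 + 100×1 = 700; y[3] = 200×1 + 100×2 + 150×1 = 550; y[4] = 100×1 + 150×2 + 150×1 = 550; y[5] = 150×1 + 150×2 = 450; y[6] = 150×1 = 150 → [200, 600, 700, 550, 550, 450, 150]. Normalization factor = sum(kernel) = 4.

[200, 600, 700, 550, 550, 450, 150]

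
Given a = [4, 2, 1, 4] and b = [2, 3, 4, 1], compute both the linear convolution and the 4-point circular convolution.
Linear: y_lin[0] = 4×2 = 8; y_lin[1] = 4×3 + 2×2 = 16; y_lin[2] = 4×4 + 2×3 + 1×2 = 24; y_lin[3] = 4×1 + 2×4 + 1×3 + 4×2 = 23; y_lin[4] = 2×1 + 1×4 + 4×3 = 18; y_lin[5] = 1×1 + 4×4 = 17; y_lin[6] = 4×1 = 4 → [8, 16, 24, 23, 18, 17, 4]. Circular (length 4): y[0] = 4×2 + 2×1 + 1×4 + 4×3 = 26; y[1] = 4×3 + 2×2 + 1×1 + 4×4 = 33; y[2] = 4×4 + 2×3 + 1×2 + 4×1 = 28; y[3] = 4×1 + 2×4 + 1×3 + 4×2 = 23 → [26, 33, 28, 23]

Linear: [8, 16, 24, 23, 18, 17, 4], Circular: [26, 33, 28, 23]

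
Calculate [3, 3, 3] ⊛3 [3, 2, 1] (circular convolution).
Use y[k] = Σ_j u[j]·v[(k-j) mod 3]. y[0] = 3×3 + 3×1 + 3×2 = 18; y[1] = 3×2 + 3×3 + 3×1 = 18; y[2] = 3×1 + 3×2 + 3×3 = 18. Result: [18, 18, 18]

[18, 18, 18]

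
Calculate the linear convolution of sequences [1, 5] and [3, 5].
y[0] = 1×3 = 3; y[1] = 1×5 + 5×3 = 20; y[2] = 5×5 = 25

[3, 20, 25]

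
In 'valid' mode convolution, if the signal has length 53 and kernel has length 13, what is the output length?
'Valid' mode counts only positions where the kernel fully overlaps the signal: m - n + 1 = 53 - 13 + 1 = 41

41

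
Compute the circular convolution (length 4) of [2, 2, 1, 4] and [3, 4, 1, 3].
Use y[k] = Σ_j a[j]·b[(k-j) mod 4]. y[0] = 2×3 + 2×3 + 1×1 + 4×4 = 29; y[1] = 2×4 + 2×3 + 1×3 + 4×1 = 21; y[2] = 2×1 + 2×4 + 1×3 + 4×3 = 25; y[3] = 2×3 + 2×1 + 1×4 + 4×3 = 24. Result: [29, 21, 25, 24]

[29, 21, 25, 24]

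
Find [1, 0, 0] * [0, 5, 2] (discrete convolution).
y[0] = 1×0 = 0; y[1] = 1×5 + 0×0 = 5; y[2] = 1×2 + 0×5 + 0×0 = 2; y[3] = 0×2 + 0×5 = 0; y[4] = 0×2 = 0

[0, 5, 2, 0, 0]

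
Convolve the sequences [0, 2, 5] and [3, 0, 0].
y[0] = 0×3 = 0; y[1] = 0×0 + 2×3 = 6; y[2] = 0×0 + 2×0 + 5×3 = 15; y[3] = 2×0 + 5×0 = 0; y[4] = 5×0 = 0

[0, 6, 15, 0, 0]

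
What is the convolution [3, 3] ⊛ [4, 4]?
y[0] = 3×4 = 12; y[1] = 3×4 + 3×4 = 24; y[2] = 3×4 = 12

[12, 24, 12]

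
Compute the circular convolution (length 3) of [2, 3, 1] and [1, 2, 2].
Use y[k] = Σ_j a[j]·b[(k-j) mod 3]. y[0] = 2×1 + 3×2 + 1×2 = 10; y[1] = 2×2 + 3×1 + 1×2 = 9; y[2] = 2×2 + 3×2 + 1×1 = 11. Result: [10, 9, 11]

[10, 9, 11]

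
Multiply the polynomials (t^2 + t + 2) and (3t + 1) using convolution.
Ascending coefficients: a = [2, 1, 1], b = [1, 3]. c[0] = 2×1 = 2; c[1] = 2×3 + 1×1 = 7; c[2] = 1×3 + 1×1 = 4; c[3] = 1×3 = 3. Result coefficients: [2, 7, 4, 3] → 3t^3 + 4t^2 + 7t + 2

3t^3 + 4t^2 + 7t + 2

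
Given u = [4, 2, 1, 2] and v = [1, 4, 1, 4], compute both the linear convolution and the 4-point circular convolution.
Linear: y_lin[0] = 4×1 = 4; y_lin[1] = 4×4 + 2×1 = 18; y_lin[2] = 4×1 + 2×4 + 1×1 = 13; y_lin[3] = 4×4 + 2×1 + 1×4 + 2×1 = 24; y_lin[4] = 2×4 + 1×1 + 2×4 = 17; y_lin[5] = 1×4 + 2×1 = 6; y_lin[6] = 2×4 = 8 → [4, 18, 13, 24, 17, 6, 8]. Circular (length 4): y[0] = 4×1 + 2×4 + 1×1 + 2×4 = 21; y[1] = 4×4 + 2×1 + 1×4 + 2×1 = 24; y[2] = 4×1 + 2×4 + 1×1 + 2×4 = 21; y[3] = 4×4 + 2×1 + 1×4 + 2×1 = 24 → [21, 24, 21, 24]

Linear: [4, 18, 13, 24, 17, 6, 8], Circular: [21, 24, 21, 24]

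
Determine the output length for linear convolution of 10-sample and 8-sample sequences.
Linear/full convolution length: m + n - 1 = 10 + 8 - 1 = 17

17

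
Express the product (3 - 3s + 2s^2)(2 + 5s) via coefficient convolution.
Ascending coefficients: a = [3, -3, 2], b = [2, 5]. c[0] = 3×2 = 6; c[1] = 3×5 + -3×2 = 9; c[2] = -3×5 + 2×2 = -11; c[3] = 2×5 = 10. Result coefficients: [6, 9, -11, 10] → 6 + 9s - 11s^2 + 10s^3

6 + 9s - 11s^2 + 10s^3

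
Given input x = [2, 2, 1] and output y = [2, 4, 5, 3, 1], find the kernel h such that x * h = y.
Output length 5 = len(x) + len(h) - 1 ⇒ len(h) = 3. Solve h forward using h[k] = (y[k] - Σ_{i≥1} x[i]·h[k-i]) / x[0]: h[0] = y[0] / x[0] = 2 / 2 = 1; h[1] = (y[1] - 2×1) / x[0] = (4 - 2×1) / 2 = 1; h[2] = (y[2] - 2×1 - 1×1) / x[0] = (5 - 2×1 - 1×1) / 2 = 1. So h = [1, 1, 1]. Forward-check [2, 2, 1] * [1, 1, 1]: y[0] = 2×1 = 2; y[1] = 2×1 + 2×1 = 4; y[2] = 2×1 + 2×1 + 1×1 = 5; y[3] = 2×1 + 1×1 = 3; y[4] = 1×1 = 1 → [2, 4, 5, 3, 1] ✓

[1, 1, 1]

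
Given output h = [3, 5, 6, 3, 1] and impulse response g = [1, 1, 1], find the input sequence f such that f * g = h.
Deconvolve h=[3, 5, 6, 3, 1] by g=[1, 1, 1]. Since g[0]=1, solve forward: f[0] = h[0] / 1 = 3; f[1] = (h[1] - 3×1) / 1 = 2; f[2] = (h[2] - 2×1 - 3×1) / 1 = 1. So f = [3, 2, 1]. Check by forward convolution: h[0] = 3×1 = 3; h[1] = 3×1 + 2×1 = 5; h[2] = 3×1 + 2×1 + 1×1 = 6; h[3] = 2×1 + 1×1 = 3; h[4] = 1×1 = 1

[3, 2, 1]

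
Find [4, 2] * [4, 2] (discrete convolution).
y[0] = 4×4 = 16; y[1] = 4×2 + 2×4 = 16; y[2] = 2×2 = 4

[16, 16, 4]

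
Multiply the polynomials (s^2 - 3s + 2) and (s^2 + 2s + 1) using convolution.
Ascending coefficients: a = [2, -3, 1], b = [1, 2, 1]. c[0] = 2×1 = 2; c[1] = 2×2 + -3×1 = 1; c[2] = 2×1 + -3×2 + 1×1 = -3; c[3] = -3×1 + 1×2 = -1; c[4] = 1×1 = 1. Result coefficients: [2, 1, -3, -1, 1] → s^4 - s^3 - 3s^2 + s + 2

s^4 - s^3 - 3s^2 + s + 2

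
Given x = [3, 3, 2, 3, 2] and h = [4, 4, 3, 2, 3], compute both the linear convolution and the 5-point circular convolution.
Linear: y_lin[0] = 3×4 = 12; y_lin[1] = 3×4 + 3×4 = 24; y_lin[2] = 3×3 + 3×4 + 2×4 = 29; y_lin[3] = 3×2 + 3×3 + 2×4 + 3×4 = 35; y_lin[4] = 3×3 + 3×2 + 2×3 + 3×4 + 2×4 = 41; y_lin[5] = 3×3 + 2×2 + 3×3 + 2×4 = 30; y_lin[6] = 2×3 + 3×2 + 2×3 = 18; y_lin[7] = 3×3 + 2×2 = 13; y_lin[8] = 2×3 = 6 → [12, 24, 29, 35, 41, 30, 18, 13, 6]. Circular (length 5): y[0] = 3×4 + 3×3 + 2×2 + 3×3 + 2×4 = 42; y[1] = 3×4 + 3×4 + 2×3 + 3×2 + 2×3 = 42; y[2] = 3×3 + 3×4 + 2×4 + 3×3 + 2×2 = 42; y[3] = 3×2 + 3×3 + 2×4 + 3×4 + 2×3 = 41; y[4] = 3×3 + 3×2 + 2×3 + 3×4 + 2×4 = 41 → [42, 42, 42, 41, 41]

Linear: [12, 24, 29, 35, 41, 30, 18, 13, 6], Circular: [42, 42, 42, 41, 41]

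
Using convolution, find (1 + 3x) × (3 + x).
Ascending coefficients: a = [1, 3], b = [3, 1]. c[0] = 1×3 = 3; c[1] = 1×1 + 3×3 = 10; c[2] = 3×1 = 3. Result coefficients: [3, 10, 3] → 3 + 10x + 3x^2

3 + 10x + 3x^2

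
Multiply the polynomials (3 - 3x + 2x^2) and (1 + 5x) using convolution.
Ascending coefficients: a = [3, -3, 2], b = [1, 5]. c[0] = 3×1 = 3; c[1] = 3×5 + -3×1 = 12; c[2] = -3×5 + 2×1 = -13; c[3] = 2×5 = 10. Result coefficients: [3, 12, -13, 10] → 3 + 12x - 13x^2 + 10x^3

3 + 12x - 13x^2 + 10x^3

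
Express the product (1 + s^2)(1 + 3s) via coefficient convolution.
Ascending coefficients: a = [1, 0, 1], b = [1, 3]. c[0] = 1×1 = 1; c[1] = 1×3 + 0×1 = 3; c[2] = 0×3 + 1×1 = 1; c[3] = 1×3 = 3. Result coefficients: [1, 3, 1, 3] → 1 + 3s + s^2 + 3s^3

1 + 3s + s^2 + 3s^3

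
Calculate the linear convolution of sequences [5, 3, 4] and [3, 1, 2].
y[0] = 5×3 = 15; y[1] = 5×1 + 3×3 = 14; y[2] = 5×2 + 3×1 + 4×3 = 25; y[3] = 3×2 + 4×1 = 10; y[4] = 4×2 = 8

[15, 14, 25, 10, 8]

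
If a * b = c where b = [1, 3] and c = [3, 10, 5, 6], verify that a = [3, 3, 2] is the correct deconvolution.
Forward-compute [3, 3, 2] * [1, 3]: c[0] = 3×1 = 3; c[1] = 3×3 + 3×1 = 12; c[2] = 3×3 + 2×1 = 11; c[3] = 2×3 = 6 → [3, 12, 11, 6]. Does not match given c = [3, 10, 5, 6].

Not verified. [3, 3, 2] * [1, 3] = [3, 12, 11, 6], which differs from [3, 10, 5, 6] at index 1.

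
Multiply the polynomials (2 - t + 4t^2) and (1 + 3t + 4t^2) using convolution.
Ascending coefficients: a = [2, -1, 4], b = [1, 3, 4]. c[0] = 2×1 = 2; c[1] = 2×3 + -1×1 = 5; c[2] = 2×4 + -1×3 + 4×1 = 9; c[3] = -1×4 + 4×3 = 8; c[4] = 4×4 = 16. Result coefficients: [2, 5, 9, 8, 16] → 2 + 5t + 9t^2 + 8t^3 + 16t^4

2 + 5t + 9t^2 + 8t^3 + 16t^4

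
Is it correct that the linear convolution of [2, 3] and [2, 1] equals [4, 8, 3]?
Recompute linear convolution of [2, 3] and [2, 1]: y[0] = 2×2 = 4; y[1] = 2×1 + 3×2 = 8; y[2] = 3×1 = 3 → [4, 8, 3]. Given [4, 8, 3] matches, so answer: Yes

Yes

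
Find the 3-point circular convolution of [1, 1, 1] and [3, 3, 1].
Use y[k] = Σ_j s[j]·t[(k-j) mod 3]. y[0] = 1×3 + 1×1 + 1×3 = 7; y[1] = 1×3 + 1×3 + 1×1 = 7; y[2] = 1×1 + 1×3 + 1×3 = 7. Result: [7, 7, 7]

[7, 7, 7]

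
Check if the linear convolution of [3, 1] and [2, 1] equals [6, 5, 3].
Recompute linear convolution of [3, 1] and [2, 1]: y[0] = 3×2 = 6; y[1] = 3×1 + 1×2 = 5; y[2] = 1×1 = 1 → [6, 5, 1]. Compare to given [6, 5, 3]: they differ at index 2: given 3, correct 1, so answer: No

No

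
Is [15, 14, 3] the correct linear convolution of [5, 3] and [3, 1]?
Recompute linear convolution of [5, 3] and [3, 1]: y[0] = 5×3 = 15; y[1] = 5×1 + 3×3 = 14; y[2] = 3×1 = 3 → [15, 14, 3]. Given [15, 14, 3] matches, so answer: Yes

Yes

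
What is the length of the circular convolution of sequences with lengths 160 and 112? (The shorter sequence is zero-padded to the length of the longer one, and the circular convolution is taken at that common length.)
Circular convolution (zero-padding the shorter input) has length max(m, n) = max(160, 112) = 160

160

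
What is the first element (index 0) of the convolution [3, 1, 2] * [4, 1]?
Use y[k] = Σ_i a[i]·b[k-i] at k=0. y[0] = 3×4 = 12

12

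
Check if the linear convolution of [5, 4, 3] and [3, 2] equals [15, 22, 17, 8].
Recompute linear convolution of [5, 4, 3] and [3, 2]: y[0] = 5×3 = 15; y[1] = 5×2 + 4×3 = 22; y[2] = 4×2 + 3×3 = 17; y[3] = 3×2 = 6 → [15, 22, 17, 6]. Compare to given [15, 22, 17, 8]: they differ at index 3: given 8, correct 6, so answer: No

No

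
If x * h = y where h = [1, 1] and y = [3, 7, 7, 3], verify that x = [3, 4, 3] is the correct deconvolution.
Forward-compute [3, 4, 3] * [1, 1]: y[0] = 3×1 = 3; y[1] = 3×1 + 4×1 = 7; y[2] = 4×1 + 3×1 = 7; y[3] = 3×1 = 3 → [3, 7, 7, 3]. Matches given y = [3, 7, 7, 3], so verified.

Verified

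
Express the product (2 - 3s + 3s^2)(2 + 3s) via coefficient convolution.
Ascending coefficients: a = [2, -3, 3], b = [2, 3]. c[0] = 2×2 = 4; c[1] = 2×3 + -3×2 = 0; c[2] = -3×3 + 3×2 = -3; c[3] = 3×3 = 9. Result coefficients: [4, 0, -3, 9] → 4 - 3s^2 + 9s^3

4 - 3s^2 + 9s^3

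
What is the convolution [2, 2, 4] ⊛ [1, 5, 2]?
y[0] = 2×1 = 2; y[1] = 2×5 + 2×1 = 12; y[2] = 2×2 + 2×5 + 4×1 = 18; y[3] = 2×2 + 4×5 = 24; y[4] = 4×2 = 8

[2, 12, 18, 24, 8]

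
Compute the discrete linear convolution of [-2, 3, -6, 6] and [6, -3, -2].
y[0] = -2×6 = -12; y[1] = -2×-3 + 3×6 = 24; y[2] = -2×-2 + 3×-3 + -6×6 = -41; y[3] = 3×-2 + -6×-3 + 6×6 = 48; y[4] = -6×-2 + 6×-3 = -6; y[5] = 6×-2 = -12

[-12, 24, -41, 48, -6, -12]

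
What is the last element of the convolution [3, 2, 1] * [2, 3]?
Use y[k] = Σ_i a[i]·b[k-i] at k=3. y[3] = 1×3 = 3

3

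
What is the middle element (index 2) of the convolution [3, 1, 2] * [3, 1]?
Use y[k] = Σ_i a[i]·b[k-i] at k=2. y[2] = 1×1 + 2×3 = 7

7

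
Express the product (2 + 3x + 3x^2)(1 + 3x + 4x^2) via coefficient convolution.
Ascending coefficients: a = [2, 3, 3], b = [1, 3, 4]. c[0] = 2×1 = 2; c[1] = 2×3 + 3×1 = 9; c[2] = 2×4 + 3×3 + 3×1 = 20; c[3] = 3×4 + 3×3 = 21; c[4] = 3×4 = 12. Result coefficients: [2, 9, 20, 21, 12] → 2 + 9x + 20x^2 + 21x^3 + 12x^4

2 + 9x + 20x^2 + 21x^3 + 12x^4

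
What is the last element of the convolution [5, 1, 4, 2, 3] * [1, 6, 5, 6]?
Use y[k] = Σ_i a[i]·b[k-i] at k=7. y[7] = 3×6 = 18

18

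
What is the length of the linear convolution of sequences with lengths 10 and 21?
Linear/full convolution length: m + n - 1 = 10 + 21 - 1 = 30

30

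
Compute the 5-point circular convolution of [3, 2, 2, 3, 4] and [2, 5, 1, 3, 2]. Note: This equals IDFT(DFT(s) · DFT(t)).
Either evaluate y[k] = Σ_j s[j]·t[(k-j) mod 5] directly, or use IDFT(DFT(s) · DFT(t)). y[0] = 3×2 + 2×2 + 2×3 + 3×1 + 4×5 = 39; y[1] = 3×5 + 2×2 + 2×2 + 3×3 + 4×1 = 36; y[2] = 3×1 + 2×5 + 2×2 + 3×2 + 4×3 = 35; y[3] = 3×3 + 2×1 + 2×5 + 3×2 + 4×2 = 35; y[4] = 3×2 + 2×3 + 2×1 + 3×5 + 4×2 = 37. Result: [39, 36, 35, 35, 37]

[39, 36, 35, 35, 37]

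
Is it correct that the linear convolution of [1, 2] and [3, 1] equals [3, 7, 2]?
Recompute linear convolution of [1, 2] and [3, 1]: y[0] = 1×3 = 3; y[1] = 1×1 + 2×3 = 7; y[2] = 2×1 = 2 → [3, 7, 2]. Given [3, 7, 2] matches, so answer: Yes

Yes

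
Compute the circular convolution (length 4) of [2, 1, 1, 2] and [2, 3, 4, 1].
Use y[k] = Σ_j u[j]·v[(k-j) mod 4]. y[0] = 2×2 + 1×1 + 1×4 + 2×3 = 15; y[1] = 2×3 + 1×2 + 1×1 + 2×4 = 17; y[2] = 2×4 + 1×3 + 1×2 + 2×1 = 15; y[3] = 2×1 + 1×4 + 1×3 + 2×2 = 13. Result: [15, 17, 15, 13]

[15, 17, 15, 13]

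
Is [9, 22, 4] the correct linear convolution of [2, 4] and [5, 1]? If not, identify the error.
Recompute linear convolution of [2, 4] and [5, 1]: y[0] = 2×5 = 10; y[1] = 2×1 + 4×5 = 22; y[2] = 4×1 = 4 → [10, 22, 4]. Compare to given [9, 22, 4]: they differ at index 0: given 9, correct 10, so answer: No

No. Error at index 0: given 9, correct 10.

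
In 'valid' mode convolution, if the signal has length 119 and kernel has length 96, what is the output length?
'Valid' mode counts only positions where the kernel fully overlaps the signal: m - n + 1 = 119 - 96 + 1 = 24

24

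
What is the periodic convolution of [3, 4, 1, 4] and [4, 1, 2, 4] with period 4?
Use y[k] = Σ_j x[j]·h[(k-j) mod 4]. y[0] = 3×4 + 4×4 + 1×2 + 4×1 = 34; y[1] = 3×1 + 4×4 + 1×4 + 4×2 = 31; y[2] = 3×2 + 4×1 + 1×4 + 4×4 = 30; y[3] = 3×4 + 4×2 + 1×1 + 4×4 = 37. Result: [34, 31, 30, 37]

[34, 31, 30, 37]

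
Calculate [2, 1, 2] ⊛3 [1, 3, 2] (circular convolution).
Use y[k] = Σ_j x[j]·h[(k-j) mod 3]. y[0] = 2×1 + 1×2 + 2×3 = 10; y[1] = 2×3 + 1×1 + 2×2 = 11; y[2] = 2×2 + 1×3 + 2×1 = 9. Result: [10, 11, 9]

[10, 11, 9]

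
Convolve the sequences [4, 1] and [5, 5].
y[0] = 4×5 = 20; y[1] = 4×5 + 1×5 = 25; y[2] = 1×5 = 5

[20, 25, 5]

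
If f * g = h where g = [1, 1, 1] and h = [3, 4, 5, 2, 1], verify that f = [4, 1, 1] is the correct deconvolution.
Forward-compute [4, 1, 1] * [1, 1, 1]: h[0] = 4×1 = 4; h[1] = 4×1 + 1×1 = 5; h[2] = 4×1 + 1×1 + 1×1 = 6; h[3] = 1×1 + 1×1 = 2; h[4] = 1×1 = 1 → [4, 5, 6, 2, 1]. Does not match given h = [3, 4, 5, 2, 1].

Not verified. [4, 1, 1] * [1, 1, 1] = [4, 5, 6, 2, 1], which differs from [3, 4, 5, 2, 1] at index 0.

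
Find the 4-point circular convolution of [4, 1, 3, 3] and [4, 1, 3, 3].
Use y[k] = Σ_j x[j]·h[(k-j) mod 4]. y[0] = 4×4 + 1×3 + 3×3 + 3×1 = 31; y[1] = 4×1 + 1×4 + 3×3 + 3×3 = 26; y[2] = 4×3 + 1×1 + 3×4 + 3×3 = 34; y[3] = 4×3 + 1×3 + 3×1 + 3×4 = 30. Result: [31, 26, 34, 30]

[31, 26, 34, 30]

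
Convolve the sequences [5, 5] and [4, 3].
y[0] = 5×4 = 20; y[1] = 5×3 + 5×4 = 35; y[2] = 5×3 = 15

[20, 35, 15]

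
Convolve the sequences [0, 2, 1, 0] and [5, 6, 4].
y[0] = 0×5 = 0; y[1] = 0×6 + 2×5 = 10; y[2] = 0×4 + 2×6 + 1×5 = 17; y[3] = 2×4 + 1×6 + 0×5 = 14; y[4] = 1×4 + 0×6 = 4; y[5] = 0×4 = 0

[0, 10, 17, 14, 4, 0]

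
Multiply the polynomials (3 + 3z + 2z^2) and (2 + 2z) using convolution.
Ascending coefficients: a = [3, 3, 2], b = [2, 2]. c[0] = 3×2 = 6; c[1] = 3×2 + 3×2 = 12; c[2] = 3×2 + 2×2 = 10; c[3] = 2×2 = 4. Result coefficients: [6, 12, 10, 4] → 6 + 12z + 10z^2 + 4z^3

6 + 12z + 10z^2 + 4z^3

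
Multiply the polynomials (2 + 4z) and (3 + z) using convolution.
Ascending coefficients: a = [2, 4], b = [3, 1]. c[0] = 2×3 = 6; c[1] = 2×1 + 4×3 = 14; c[2] = 4×1 = 4. Result coefficients: [6, 14, 4] → 6 + 14z + 4z^2

6 + 14z + 4z^2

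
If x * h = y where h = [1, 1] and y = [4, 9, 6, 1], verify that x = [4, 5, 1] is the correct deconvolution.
Forward-compute [4, 5, 1] * [1, 1]: y[0] = 4×1 = 4; y[1] = 4×1 + 5×1 = 9; y[2] = 5×1 + 1×1 = 6; y[3] = 1×1 = 1 → [4, 9, 6, 1]. Matches given y = [4, 9, 6, 1], so verified.

Verified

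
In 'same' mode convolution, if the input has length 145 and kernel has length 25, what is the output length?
'Same' mode returns an output with the same length as the input: 145

145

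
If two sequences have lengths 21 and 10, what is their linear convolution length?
Linear/full convolution length: m + n - 1 = 21 + 10 - 1 = 30

30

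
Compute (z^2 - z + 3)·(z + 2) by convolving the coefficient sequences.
Ascending coefficients: a = [3, -1, 1], b = [2, 1]. c[0] = 3×2 = 6; c[1] = 3×1 + -1×2 = 1; c[2] = -1×1 + 1×2 = 1; c[3] = 1×1 = 1. Result coefficients: [6, 1, 1, 1] → z^3 + z^2 + z + 6

z^3 + z^2 + z + 6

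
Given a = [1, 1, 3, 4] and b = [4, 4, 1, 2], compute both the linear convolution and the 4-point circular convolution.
Linear: y_lin[0] = 1×4 = 4; y_lin[1] = 1×4 + 1×4 = 8; y_lin[2] = 1×1 + 1×4 + 3×4 = 17; y_lin[3] = 1×2 + 1×1 + 3×4 + 4×4 = 31; y_lin[4] = 1×2 + 3×1 + 4×4 = 21; y_lin[5] = 3×2 + 4×1 = 10; y_lin[6] = 4×2 = 8 → [4, 8, 17, 31, 21, 10, 8]. Circular (length 4): y[0] = 1×4 + 1×2 + 3×1 + 4×4 = 25; y[1] = 1×4 + 1×4 + 3×2 + 4×1 = 18; y[2] = 1×1 + 1×4 + 3×4 + 4×2 = 25; y[3] = 1×2 + 1×1 + 3×4 + 4×4 = 31 → [25, 18, 25, 31]

Linear: [4, 8, 17, 31, 21, 10, 8], Circular: [25, 18, 25, 31]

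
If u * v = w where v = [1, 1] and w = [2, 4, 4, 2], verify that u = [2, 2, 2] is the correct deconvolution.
Forward-compute [2, 2, 2] * [1, 1]: w[0] = 2×1 = 2; w[1] = 2×1 + 2×1 = 4; w[2] = 2×1 + 2×1 = 4; w[3] = 2×1 = 2 → [2, 4, 4, 2]. Matches given w = [2, 4, 4, 2], so verified.

Verified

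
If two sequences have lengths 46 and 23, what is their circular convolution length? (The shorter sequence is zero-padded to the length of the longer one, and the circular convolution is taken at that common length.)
Circular convolution (zero-padding the shorter input) has length max(m, n) = max(46, 23) = 46

46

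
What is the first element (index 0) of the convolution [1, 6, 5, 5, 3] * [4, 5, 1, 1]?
Use y[k] = Σ_i a[i]·b[k-i] at k=0. y[0] = 1×4 = 4

4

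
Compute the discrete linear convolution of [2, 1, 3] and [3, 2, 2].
y[0] = 2×3 = 6; y[1] = 2×2 + 1×3 = 7; y[2] = 2×2 + 1×2 + 3×3 = 15; y[3] = 1×2 + 3×2 = 8; y[4] = 3×2 = 6

[6, 7, 15, 8, 6]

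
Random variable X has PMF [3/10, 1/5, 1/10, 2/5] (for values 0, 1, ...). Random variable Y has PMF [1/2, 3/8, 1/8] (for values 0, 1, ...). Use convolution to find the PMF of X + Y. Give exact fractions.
P(X+Y=k) = Σ_i P(X=i)·P(Y=k-i) — a convolution of [3/10, 1/5, 1/10, 2/5] and [1/2, 3/8, 1/8]. P(X+Y=0) = (3/10)×(1/2) = 3/20; P(X+Y=1) = (3/10)×(3/8) + (1/5)×(1/2) = 9/80 + 1/10 = 17/80; P(X+Y=2) = (3/10)×(1/8) + (1/5)×(3/8) + (1/10)×(1/2) = 3/80 + 3/40 + 1/20 = 13/80; P(X+Y=3) = (1/5)×(1/8) + (1/10)×(3/8) + (2/5)×(1/2) = 1/40 + 3/80 + 1/5 = 21/80; P(X+Y=4) = (1/10)×(1/8) + (2/5)×(3/8) = 1/80 + 3/20 = 13/80; P(X+Y=5) = (2/5)×(1/8) = 1/20. PMF: [3/20, 17/80, 13/80, 21/80, 13/80, 1/20] (sums to 1 ✓)

[3/20, 17/80, 13/80, 21/80, 13/80, 1/20]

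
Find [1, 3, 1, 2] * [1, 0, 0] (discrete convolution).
y[0] = 1×1 = 1; y[1] = 1×0 + 3×1 = 3; y[2] = 1×0 + 3×0 + 1×1 = 1; y[3] = 3×0 + 1×0 + 2×1 = 2; y[4] = 1×0 + 2×0 = 0; y[5] = 2×0 = 0

[1, 3, 1, 2, 0, 0]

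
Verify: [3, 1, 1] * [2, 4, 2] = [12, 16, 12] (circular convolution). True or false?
Recompute circular convolution of [3, 1, 1] and [2, 4, 2]: y[0] = 3×2 + 1×2 + 1×4 = 12; y[1] = 3×4 + 1×2 + 1×2 = 16; y[2] = 3×2 + 1×4 + 1×2 = 12 → [12, 16, 12]. Given [12, 16, 12] matches, so answer: Yes

Yes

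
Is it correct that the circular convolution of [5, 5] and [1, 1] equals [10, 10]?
Recompute circular convolution of [5, 5] and [1, 1]: y[0] = 5×1 + 5×1 = 10; y[1] = 5×1 + 5×1 = 10 → [10, 10]. Given [10, 10] matches, so answer: Yes

Yes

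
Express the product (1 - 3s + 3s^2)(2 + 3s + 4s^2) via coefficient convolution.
Ascending coefficients: a = [1, -3, 3], b = [2, 3, 4]. c[0] = 1×2 = 2; c[1] = 1×3 + -3×2 = -3; c[2] = 1×4 + -3×3 + 3×2 = 1; c[3] = -3×4 + 3×3 = -3; c[4] = 3×4 = 12. Result coefficients: [2, -3, 1, -3, 12] → 2 - 3s + s^2 - 3s^3 + 12s^4

2 - 3s + s^2 - 3s^3 + 12s^4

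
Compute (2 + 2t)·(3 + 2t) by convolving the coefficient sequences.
Ascending coefficients: a = [2, 2], b = [3, 2]. c[0] = 2×3 = 6; c[1] = 2×2 + 2×3 = 10; c[2] = 2×2 = 4. Result coefficients: [6, 10, 4] → 6 + 10t + 4t^2

6 + 10t + 4t^2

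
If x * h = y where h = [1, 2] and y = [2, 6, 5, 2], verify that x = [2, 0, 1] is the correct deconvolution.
Forward-compute [2, 0, 1] * [1, 2]: y[0] = 2×1 = 2; y[1] = 2×2 + 0×1 = 4; y[2] = 0×2 + 1×1 = 1; y[3] = 1×2 = 2 → [2, 4, 1, 2]. Does not match given y = [2, 6, 5, 2].

Not verified. [2, 0, 1] * [1, 2] = [2, 4, 1, 2], which differs from [2, 6, 5, 2] at index 1.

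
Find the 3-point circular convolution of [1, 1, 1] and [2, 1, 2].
Use y[k] = Σ_j u[j]·v[(k-j) mod 3]. y[0] = 1×2 + 1×2 + 1×1 = 5; y[1] = 1×1 + 1×2 + 1×2 = 5; y[2] = 1×2 + 1×1 + 1×2 = 5. Result: [5, 5, 5]

[5, 5, 5]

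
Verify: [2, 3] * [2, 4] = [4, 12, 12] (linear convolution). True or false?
Recompute linear convolution of [2, 3] and [2, 4]: y[0] = 2×2 = 4; y[1] = 2×4 + 3×2 = 14; y[2] = 3×4 = 12 → [4, 14, 12]. Compare to given [4, 12, 12]: they differ at index 1: given 12, correct 14, so answer: No

No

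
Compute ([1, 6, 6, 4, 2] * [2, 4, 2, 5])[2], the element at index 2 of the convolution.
Use y[k] = Σ_i a[i]·b[k-i] at k=2. y[2] = 1×2 + 6×4 + 6×2 = 38

38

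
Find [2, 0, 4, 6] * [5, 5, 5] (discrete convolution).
y[0] = 2×5 = 10; y[1] = 2×5 + 0×5 = 10; y[2] = 2×5 + 0×5 + 4×5 = 30; y[3] = 0×5 + 4×5 + 6×5 = 50; y[4] = 4×5 + 6×5 = 50; y[5] = 6×5 = 30

[10, 10, 30, 50, 50, 30]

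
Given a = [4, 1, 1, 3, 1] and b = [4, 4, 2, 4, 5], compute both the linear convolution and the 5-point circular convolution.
Linear: y_lin[0] = 4×4 = 16; y_lin[1] = 4×4 + 1×4 = 20; y_lin[2] = 4×2 + 1×4 + 1×4 = 16; y_lin[3] = 4×4 + 1×2 + 1×4 + 3×4 = 34; y_lin[4] = 4×5 + 1×4 + 1×2 + 3×4 + 1×4 = 42; y_lin[5] = 1×5 + 1×4 + 3×2 + 1×4 = 19; y_lin[6] = 1×5 + 3×4 + 1×2 = 19; y_lin[7] = 3×5 + 1×4 = 19; y_lin[8] = 1×5 = 5 → [16, 20, 16, 34, 42, 19, 19, 19, 5]. Circular (length 5): y[0] = 4×4 + 1×5 + 1×4 + 3×2 + 1×4 = 35; y[1] = 4×4 + 1×4 + 1×5 + 3×4 + 1×2 = 39; y[2] = 4×2 + 1×4 + 1×4 + 3×5 + 1×4 = 35; y[3] = 4×4 + 1×2 + 1×4 + 3×4 + 1×5 = 39; y[4] = 4×5 + 1×4 + 1×2 + 3×4 + 1×4 = 42 → [35, 39, 35, 39, 42]

Linear: [16, 20, 16, 34, 42, 19, 19, 19, 5], Circular: [35, 39, 35, 39, 42]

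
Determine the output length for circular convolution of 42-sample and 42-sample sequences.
Circular convolution (zero-padding the shorter input) has length max(m, n) = max(42, 42) = 42

42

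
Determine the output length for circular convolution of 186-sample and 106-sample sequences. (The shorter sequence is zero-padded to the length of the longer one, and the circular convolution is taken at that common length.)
Circular convolution (zero-padding the shorter input) has length max(m, n) = max(186, 106) = 186

186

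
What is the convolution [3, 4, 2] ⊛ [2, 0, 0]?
y[0] = 3×2 = 6; y[1] = 3×0 + 4×2 = 8; y[2] = 3×0 + 4×0 + 2×2 = 4; y[3] = 4×0 + 2×0 = 0; y[4] = 2×0 = 0

[6, 8, 4, 0, 0]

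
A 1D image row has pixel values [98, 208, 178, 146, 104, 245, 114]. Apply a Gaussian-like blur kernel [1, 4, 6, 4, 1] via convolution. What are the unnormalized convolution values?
Convolve image row [98, 208, 178, 146, 104, 245, 114] with kernel [1, 4, 6, 4, 1]: y[0] = 98×1 = 98; y[1] = 98×4 + 208×1 = 600; y[2] = 98×6 + 208×4 + 178×1 = 1598; y[3] = 98×4 + 208×6 + 178×4 + 146×1 = 2498; y[4] = 98×1 + 208×4 + 178×6 + 146×4 + 104×1 = 2686; y[5] = 208×1 + 178×4 + 146×6 + 104×4 + 245×1 = 2457; y[6] = 178×1 + 146×4 + 104×6 + 245×4 + 114×1 = 2480; y[7] = 146×1 + 104×4 + 245×6 + 114×4 = 2488; y[8] = 104×1 + 245×4 + 114×6 = 1768; y[9] = 245×1 + 114×4 = 701; y[10] = 114×1 = 114 → [98, 600, 1598, 2498, 2686, 2457, 2480, 2488, 1768, 701, 114]. Normalization factor = sum(kernel) = 16.

[98, 600, 1598, 2498, 2686, 2457, 2480, 2488, 1768, 701, 114]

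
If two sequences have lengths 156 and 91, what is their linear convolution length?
Linear/full convolution length: m + n - 1 = 156 + 91 - 1 = 246

246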